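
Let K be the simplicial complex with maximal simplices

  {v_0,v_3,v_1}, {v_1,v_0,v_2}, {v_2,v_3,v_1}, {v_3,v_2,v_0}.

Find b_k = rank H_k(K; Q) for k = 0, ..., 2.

b_0 = 1, b_1 = 0, b_2 = 1.

Order the vertices as v_0 < v_1 < v_2 < v_3. Listing each simplex with vertices in this order, K has dimension 2 with simplices:

  0-simplices (4): [v_0], [v_1], [v_2], [v_3]
  1-simplices (6): [v_0,v_1], [v_0,v_2], [v_0,v_3], [v_1,v_2], [v_1,v_3], [v_2,v_3]
  2-simplices (4): [v_0,v_1,v_2], [v_0,v_1,v_3], [v_0,v_2,v_3], [v_1,v_2,v_3]

so the chain groups are C_0 ≅ Z^4, C_1 ≅ Z^6, C_2 ≅ Z^4.

∂_1: C_1 → C_0 sends each edge [p,q] (with p < q) to q − p.
This gives a 4×6 integer matrix of rank 3; reducing to Smith normal form yields diagonal entries (1,1,1).

Boundary ∂_2: C_2 → C_1 sends each 2-simplex [p,q,r] to [q,r] − [p,r] + [p,q]. For instance
  ∂[v_0,v_2,v_3] = [v_2,v_3] − [v_0,v_3] + [v_0,v_2],
  ∂[v_0,v_1,v_2] = [v_1,v_2] − [v_0,v_2] + [v_0,v_1].
The 6×4 boundary matrix has rank 3 and Smith normal form diag(1,1,1).

Computing H_k = (kernel of ∂_k) / (image of ∂_{k+1}):

  H_0: rank C_0 − rank ∂_1 = 4 − 3 = 1, and the invariant factors of ∂_1 are all 1, so H_0 = Z.
  H_1: rank ker ∂_1 − rank ∂_2 = (6 − 3) − 3 = 0, and the invariant factors of ∂_2 are all 1, so H_1 = 0.
  H_2: rank ker ∂_2 − rank ∂_3 = (4 − 3) − 0 = 1, and there is no ∂_3, so H_2 = Z.

Hence the Betti numbers are b_0 = 1, b_1 = 0, b_2 = 1.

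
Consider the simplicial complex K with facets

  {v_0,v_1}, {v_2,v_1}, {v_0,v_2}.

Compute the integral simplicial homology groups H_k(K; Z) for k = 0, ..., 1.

Fix the vertex order v_0 < v_1 < v_2 and write every simplex with vertices in increasing order. Then dim K = 1 and the simplices of K are:

  0-simplices (3): [v_0], [v_1], [v_2]
  1-simplices (3): [v_0,v_1], [v_0,v_2], [v_1,v_2]

so the chain groups are C_0 ≅ Z^3, C_1 ≅ Z^3.

The boundary map ∂_1: C_1 → C_0 sends each edge [p,q] (with p < q) to q − p.
The resulting 3×3 matrix has rank 2, and its Smith normal form has invariant factors (1,1).

From H_k ≅ ker(∂_k) / im(∂_{k+1}) we obtain:

  H_0: rank C_0 − rank ∂_1 = 3 − 2 = 1, and the invariant factors of ∂_1 are all 1, so H_0 = Z.
  H_1: rank ker ∂_1 − rank ∂_2 = (3 − 2) − 0 = 1, and there is no ∂_2, so H_1 = Z.

As a check, the Euler characteristic is 3 − 3 = 0, which agrees with 1 − 1 = 0.
(K is a triangulation of the circle S^1.)

H_0 = Z,  H_1 = Z.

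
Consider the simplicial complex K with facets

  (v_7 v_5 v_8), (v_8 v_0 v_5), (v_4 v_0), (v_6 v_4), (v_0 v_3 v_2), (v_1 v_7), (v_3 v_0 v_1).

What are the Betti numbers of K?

b_0 = 1, b_1 = 1, b_2 = 0.

Take the total order v_0 < v_1 < v_2 < v_3 < v_4 < v_5 < v_6 < v_7 < v_8 on the vertex set. Then K (dimension 2) consists of the simplices:

  0-simplices (9): [v_0], [v_1], [v_2], [v_3], [v_4], [v_5], [v_6], [v_7], [v_8]
  1-simplices (13): [v_0,v_1], [v_0,v_2], [v_0,v_3], [v_0,v_4], [v_0,v_5], [v_0,v_8], [v_1,v_3], [v_1,v_7], [v_2,v_3], [v_4,v_6], [v_5,v_7], [v_5,v_8], [v_7,v_8]
  2-simplices (4): [v_0,v_1,v_3], [v_0,v_2,v_3], [v_0,v_5,v_8], [v_5,v_7,v_8]

Hence C_0 ≅ Z^9, C_1 ≅ Z^13, C_2 ≅ Z^4.

The boundary map ∂_1: C_1 → C_0 sends each edge [p,q] (with p < q) to q − p.
The resulting 9×13 matrix has rank 8, and its Smith normal form has invariant factors (1,1,1,1,1,1,1,1).

The boundary map ∂_2: C_2 → C_1 acts by ∂[p,q,r] = [q,r] − [p,r] + [p,q]. For instance
  ∂[v_0,v_2,v_3] = [v_2,v_3] − [v_0,v_3] + [v_0,v_2],
  ∂[v_5,v_7,v_8] = [v_7,v_8] − [v_5,v_8] + [v_5,v_7].
The 13×4 boundary matrix has rank 4 and Smith normal form diag(1,1,1,1).

Reading off H_k = ker ∂_k / im ∂_{k+1}:

  H_0: rank C_0 − rank ∂_1 = 9 − 8 = 1, and the invariant factors of ∂_1 are all 1, so H_0 = Z.
  H_1: rank ker ∂_1 − rank ∂_2 = (13 − 8) − 4 = 1, and the invariant factors of ∂_2 are all 1, so H_1 = Z.
  H_2: rank ker ∂_2 − rank ∂_3 = (4 − 4) − 0 = 0, and there is no ∂_3, so H_2 = 0.

Hence the Betti numbers are b_0 = 1, b_1 = 1, b_2 = 0.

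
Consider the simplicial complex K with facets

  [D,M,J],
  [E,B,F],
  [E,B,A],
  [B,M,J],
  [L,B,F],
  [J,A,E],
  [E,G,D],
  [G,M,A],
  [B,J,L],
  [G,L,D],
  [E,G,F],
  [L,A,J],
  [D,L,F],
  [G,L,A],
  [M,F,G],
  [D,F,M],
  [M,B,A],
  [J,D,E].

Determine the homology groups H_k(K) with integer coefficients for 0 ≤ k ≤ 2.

Order the vertices as A < B < D < E < F < G < J < L < M. Listing each simplex with vertices in this order, K has dimension 2 with simplices:

  0-simplices (9): A, B, D, E, F, G, J, L, M
  1-simplices (27): AB, AE, AG, AJ, AL, AM, BE, BF, BJ, BL, BM, DE, DF, DG, DJ, DL, DM, EF, EG, EJ, FG, FL, FM, GL, GM, JL, JM
  2-simplices (18): ABE, ABM, AEJ, AGL, AGM, AJL, BEF, BFL, BJL, BJM, DEG, DEJ, DFL, DFM, DGL, DJM, EFG, FGM

Hence C_0 ≅ Z^9, C_1 ≅ Z^27, C_2 ≅ Z^18.

∂_1: C_1 → C_0 sends each edge [p,q] (with p < q) to q − p.
The 9×27 boundary matrix has rank 8 and Smith normal form diag(1,1,1,1,1,1,1,1).

The boundary map ∂_2: C_2 → C_1 maps a triangle to the signed sum of its edges. For instance
  ∂AEJ = EJ − AJ + AE,
  ∂AGL = GL − AL + AG.
This gives a 27×18 integer matrix of rank 18; reducing to Smith normal form yields diagonal entries (1,1,1,1,1,1,1,1,1,1,1,1,1,1,1,1,1,2).

Reading off H_k = ker ∂_k / im ∂_{k+1}:

  H_0: rank C_0 − rank ∂_1 = 9 − 8 = 1, and the invariant factors of ∂_1 are all 1, so H_0 ≅ Z.
  H_1: rank ker ∂_1 − rank ∂_2 = (27 − 8) − 18 = 1, and ∂_2 has invariant factor 2 > 1, so H_1 ≅ Z ⊕ Z_2.
  H_2: rank ker ∂_2 − rank ∂_3 = (18 − 18) − 0 = 0, and there is no ∂_3, so H_2 ≅ 0.

As a check, the Euler characteristic is 9 − 27 + 18 = 0, which agrees with 1 − 1 + 0 = 0.

H_0 ≅ Z,  H_1 ≅ Z ⊕ Z_2,  H_2 = 0.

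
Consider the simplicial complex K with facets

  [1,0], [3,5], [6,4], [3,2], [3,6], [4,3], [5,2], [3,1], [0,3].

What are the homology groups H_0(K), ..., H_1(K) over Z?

H_0 = Z,  H_1 = Z^3.

Order the vertices as 0 < 1 < 2 < 3 < 4 < 5 < 6. Listing each simplex with vertices in this order, K has dimension 1 with simplices:

  0-simplices (7): [0], [1], [2], [3], [4], [5], [6]
  1-simplices (9): [0,1], [0,3], [1,3], [2,3], [2,5], [3,4], [3,5], [3,6], [4,6]

giving chain groups C_0 ≅ Z^7, C_1 ≅ Z^9.

∂_1: C_1 → C_0 is given by ∂[p,q] = [q] − [p].
As a 7×9 matrix over Z this has rank 6, with invariant factors (1,1,1,1,1,1).

Reading off H_k = ker ∂_k / im ∂_{k+1}:

  H_0: rank C_0 − rank ∂_1 = 7 − 6 = 1, and the invariant factors of ∂_1 are all 1, so H_0 ≅ Z.
  H_1: rank ker ∂_1 − rank ∂_2 = (9 − 6) − 0 = 3, and there is no ∂_2, so H_1 ≅ Z^3.

As a check, the Euler characteristic is 7 − 9 = -2, which agrees with 1 − 3 = -2.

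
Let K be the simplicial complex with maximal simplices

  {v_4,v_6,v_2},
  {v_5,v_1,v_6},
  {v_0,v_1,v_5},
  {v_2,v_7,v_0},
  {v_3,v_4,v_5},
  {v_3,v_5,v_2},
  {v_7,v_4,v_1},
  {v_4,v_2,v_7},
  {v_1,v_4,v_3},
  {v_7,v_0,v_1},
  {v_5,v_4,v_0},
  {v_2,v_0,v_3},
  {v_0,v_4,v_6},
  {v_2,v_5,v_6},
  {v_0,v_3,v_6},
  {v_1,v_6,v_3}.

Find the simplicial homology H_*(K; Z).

H_0 ≅ Z,  H_1 ≅ Z^2,  H_2 ≅ Z.

Fix the vertex order v_0 < v_1 < v_2 < v_3 < v_4 < v_5 < v_6 < v_7 and write every simplex with vertices in increasing order. Then dim K = 2 and the simplices of K are:

  0-simplices (8): [v_0], [v_1], [v_2], [v_3], [v_4], [v_5], [v_6], [v_7]
  1-simplices (24): (24 of them)
  2-simplices (16): (16 of them)

Hence C_0 ≅ Z^8, C_1 ≅ Z^24, C_2 ≅ Z^16.

The boundary map ∂_1: C_1 → C_0 sends each edge [p,q] (with p < q) to q − p.
This gives a 8×24 integer matrix of rank 7; reducing to Smith normal form yields diagonal entries (1,1,1,1,1,1,1).

Boundary ∂_2: C_2 → C_1 maps a triangle to the signed sum of its edges. For instance
  ∂[v_3,v_4,v_5] = [v_4,v_5] − [v_3,v_5] + [v_3,v_4],
  ∂[v_0,v_4,v_5] = [v_4,v_5] − [v_0,v_5] + [v_0,v_4].
The resulting 24×16 matrix has rank 15, and its Smith normal form has invariant factors (1,1,1,1,1,1,1,1,1,1,1,1,1,1,1).

From H_k ≅ ker(∂_k) / im(∂_{k+1}) we obtain:

  H_0: rank C_0 − rank ∂_1 = 8 − 7 = 1, and the invariant factors of ∂_1 are all 1, so H_0 = Z.
  H_1: rank ker ∂_1 − rank ∂_2 = (24 − 7) − 15 = 2, and the invariant factors of ∂_2 are all 1, so H_1 = Z^2.
  H_2: rank ker ∂_2 − rank ∂_3 = (16 − 15) − 0 = 1, and there is no ∂_3, so H_2 = Z.

As a check, the Euler characteristic is 8 − 24 + 16 = 0, which agrees with 1 − 2 + 1 = 0.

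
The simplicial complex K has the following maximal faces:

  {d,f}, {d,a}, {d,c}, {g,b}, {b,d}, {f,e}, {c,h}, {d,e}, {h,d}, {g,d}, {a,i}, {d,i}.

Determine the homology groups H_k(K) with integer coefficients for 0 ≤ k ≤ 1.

Take the total order a < b < c < d < e < f < g < h < i on the vertex set. Then K (dimension 1) consists of the simplices:

  0-simplices (9): a, b, c, d, e, f, g, h, i
  1-simplices (12): ad, ai, bd, bg, cd, ch, de, df, dg, dh, di, ef

giving chain groups C_0 ≅ Z^9, C_1 ≅ Z^12.

The boundary map ∂_1: C_1 → C_0 sends each edge [p,q] (with p < q) to q − p.
The resulting 9×12 matrix has rank 8, and its Smith normal form has invariant factors (1,1,1,1,1,1,1,1).

Computing H_k = (kernel of ∂_k) / (image of ∂_{k+1}):

  H_0: rank C_0 − rank ∂_1 = 9 − 8 = 1, and the invariant factors of ∂_1 are all 1, so H_0 = Z.
  H_1: rank ker ∂_1 − rank ∂_2 = (12 − 8) − 0 = 4, and there is no ∂_2, so H_1 = Z^4.

H_0 ≅ Z,  H_1 ≅ Z^4.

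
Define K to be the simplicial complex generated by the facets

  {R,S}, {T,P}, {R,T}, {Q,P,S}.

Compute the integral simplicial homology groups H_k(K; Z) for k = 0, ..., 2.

H_0 ≅ Z,  H_1 ≅ Z,  H_2 = 0.

Order the vertices as P < Q < R < S < T. Listing each simplex with vertices in this order, K has dimension 2 with simplices:

  0-simplices (5): P, Q, R, S, T
  1-simplices (6): PQ, PS, PT, QS, RS, RT
  2-simplices (1): PQS

Hence C_0 ≅ Z^5, C_1 ≅ Z^6, C_2 ≅ Z^1.

The boundary map ∂_1: C_1 → C_0 maps an edge to its endpoints' difference, ∂[p,q] = q − p. For instance
  ∂PT = T − P.
The 5×6 boundary matrix has rank 4 and Smith normal form diag(1,1,1,1).

Boundary ∂_2: C_2 → C_1 sends each 2-simplex [p,q,r] to [q,r] − [p,r] + [p,q]. For instance
  ∂PQS = QS − PS + PQ.
The 6×1 boundary matrix has rank 1 and Smith normal form diag(1).

Reading off H_k = ker ∂_k / im ∂_{k+1}:

  H_0: rank C_0 − rank ∂_1 = 5 − 4 = 1, and the invariant factors of ∂_1 are all 1, so H_0 = Z.
  H_1: rank ker ∂_1 − rank ∂_2 = (6 − 4) − 1 = 1, and the invariant factors of ∂_2 are all 1, so H_1 = Z.
  H_2: rank ker ∂_2 − rank ∂_3 = (1 − 1) − 0 = 0, and there is no ∂_3, so H_2 = 0.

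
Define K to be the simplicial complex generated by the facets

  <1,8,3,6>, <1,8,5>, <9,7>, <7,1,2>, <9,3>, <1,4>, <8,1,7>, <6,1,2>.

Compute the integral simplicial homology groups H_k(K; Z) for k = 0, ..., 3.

H_0 ≅ Z,  H_1 ≅ Z,  H_2 = 0,  H_3 = 0.

K has 9 vertices, 16 edges, 8 triangles, 1 3-simplex.
rank ∂_0 = 0, rank ∂_1 = 8 ⇒ b_0 = 9 − 0 − 8 = 1; all invariant factors of ∂_1 are 1 so no torsion. So H_0 ≅ Z.
rank ∂_1 = 8, rank ∂_2 = 7 ⇒ b_1 = 16 − 8 − 7 = 1; all invariant factors of ∂_2 are 1 so no torsion. So H_1 ≅ Z.
rank ∂_2 = 7, rank ∂_3 = 1 ⇒ b_2 = 8 − 7 − 1 = 0; all invariant factors of ∂_3 are 1 so no torsion. So H_2 ≅ 0.
rank ∂_3 = 1, rank ∂_4 = 0 ⇒ b_3 = 1 − 1 − 0 = 0. So H_3 ≅ 0.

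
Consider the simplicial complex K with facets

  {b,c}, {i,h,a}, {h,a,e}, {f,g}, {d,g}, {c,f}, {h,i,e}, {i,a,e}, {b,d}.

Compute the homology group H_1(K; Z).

Fix the vertex order a < b < c < d < e < f < g < h < i and write every simplex with vertices in increasing order. Then dim K = 2 and the simplices of K are:

  0-simplices (9): a, b, c, d, e, f, g, h, i
  1-simplices (11): ae, ah, ai, bc, bd, cf, dg, eh, ei, fg, hi
  2-simplices (4): aeh, aei, ahi, ehi

so the chain groups are C_0 ≅ Z^9, C_1 ≅ Z^11, C_2 ≅ Z^4.

Boundary ∂_1: C_1 → C_0 sends each edge [p,q] (with p < q) to q − p.
This gives a 9×11 integer matrix of rank 7; reducing to Smith normal form yields diagonal entries (1,1,1,1,1,1,1).

∂_2: C_2 → C_1 sends each 2-simplex [p,q,r] to [q,r] − [p,r] + [p,q]. For instance
  ∂ahi = hi − ai + ah,
  ∂ehi = hi − ei + eh.
The 11×4 boundary matrix has rank 3 and Smith normal form diag(1,1,1).

Computing H_k = (kernel of ∂_k) / (image of ∂_{k+1}):

  H_1: rank ker ∂_1 − rank ∂_2 = (11 − 7) − 3 = 1, and the invariant factors of ∂_2 are all 1, so H_1 = Z.

H_1 = Z.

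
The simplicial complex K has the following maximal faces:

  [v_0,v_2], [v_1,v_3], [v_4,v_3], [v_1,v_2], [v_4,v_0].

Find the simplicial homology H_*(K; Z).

H_0 = Z,  H_1 = Z.

Take the total order v_0 < v_1 < v_2 < v_3 < v_4 on the vertex set. Then K (dimension 1) consists of the simplices:

  0-simplices (5): [v_0], [v_1], [v_2], [v_3], [v_4]
  1-simplices (5): [v_0,v_2], [v_0,v_4], [v_1,v_2], [v_1,v_3], [v_3,v_4]

so the chain groups are C_0 ≅ Z^5, C_1 ≅ Z^5.

Boundary ∂_1: C_1 → C_0 is given by ∂[p,q] = [q] − [p].
The resulting 5×5 matrix has rank 4, and its Smith normal form has invariant factors (1,1,1,1).

Now H_k = ker ∂_k / im ∂_{k+1}, so:

  H_0: rank C_0 − rank ∂_1 = 5 − 4 = 1, and the invariant factors of ∂_1 are all 1, so H_0 = Z.
  H_1: rank ker ∂_1 − rank ∂_2 = (5 − 4) − 0 = 1, and there is no ∂_2, so H_1 = Z.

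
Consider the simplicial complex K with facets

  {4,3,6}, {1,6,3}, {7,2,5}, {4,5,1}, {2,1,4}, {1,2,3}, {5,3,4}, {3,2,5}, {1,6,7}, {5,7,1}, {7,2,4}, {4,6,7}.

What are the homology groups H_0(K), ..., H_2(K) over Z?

Order the vertices as 1 < 2 < 3 < 4 < 5 < 6 < 7. Listing each simplex with vertices in this order, K has dimension 2 with simplices:

  0-simplices (7): [1], [2], [3], [4], [5], [6], [7]
  1-simplices (18): [1,2], [1,3], [1,4], [1,5], [1,6], [1,7], [2,3], [2,4], [2,5], [2,7], [3,4], [3,5], [3,6], [4,5], [4,6], [4,7], [5,7], [6,7]
  2-simplices (12): [1,2,3], [1,2,4], [1,3,6], [1,4,5], [1,5,7], [1,6,7], [2,3,5], [2,4,7], [2,5,7], [3,4,5], [3,4,6], [4,6,7]

Hence C_0 ≅ Z^7, C_1 ≅ Z^18, C_2 ≅ Z^12.

The boundary map ∂_1: C_1 → C_0 sends each edge [p,q] (with p < q) to q − p. For instance
  ∂[1,2] = [2] − [1].
The 7×18 boundary matrix has rank 6 and Smith normal form diag(1,1,1,1,1,1).

The boundary map ∂_2: C_2 → C_1 sends each 2-simplex [p,q,r] to [q,r] − [p,r] + [p,q]. For instance
  ∂[3,4,5] = [4,5] − [3,5] + [3,4],
  ∂[1,2,3] = [2,3] − [1,3] + [1,2].
This gives a 18×12 integer matrix of rank 12; reducing to Smith normal form yields diagonal entries (1,1,1,1,1,1,1,1,1,1,1,2).

Reading off H_k = ker ∂_k / im ∂_{k+1}:

  H_0: rank C_0 − rank ∂_1 = 7 − 6 = 1, and the invariant factors of ∂_1 are all 1, so H_0 = Z.
  H_1: rank ker ∂_1 − rank ∂_2 = (18 − 6) − 12 = 0, and ∂_2 has invariant factor 2 > 1, so H_1 = Z_2.
  H_2: rank ker ∂_2 − rank ∂_3 = (12 − 12) − 0 = 0, and there is no ∂_3, so H_2 = 0.

H_0 = Z,  H_1 = Z_2,  H_2 = 0.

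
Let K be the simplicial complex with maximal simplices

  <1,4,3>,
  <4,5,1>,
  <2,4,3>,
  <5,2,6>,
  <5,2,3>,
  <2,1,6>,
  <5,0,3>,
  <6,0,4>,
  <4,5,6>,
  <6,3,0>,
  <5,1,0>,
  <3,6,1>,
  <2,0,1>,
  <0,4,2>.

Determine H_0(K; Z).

Order the vertices as 0 < 1 < 2 < 3 < 4 < 5 < 6. Listing each simplex with vertices in this order, K has dimension 2 with simplices:

  0-simplices (7): [0], [1], [2], [3], [4], [5], [6]
  1-simplices (21): [0,1], [0,2], [0,3], [0,4], [0,5], [0,6], [1,2], [1,3], [1,4], [1,5], [1,6], [2,3], [2,4], [2,5], [2,6], [3,4], [3,5], [3,6], [4,5], [4,6], [5,6]
  2-simplices (14): [0,1,2], [0,1,5], [0,2,4], [0,3,5], [0,3,6], [0,4,6], [1,2,6], [1,3,4], [1,3,6], [1,4,5], [2,3,4], [2,3,5], [2,5,6], [4,5,6]

giving chain groups C_0 ≅ Z^7, C_1 ≅ Z^21, C_2 ≅ Z^14.

Boundary ∂_1: C_1 → C_0 is given by ∂[p,q] = [q] − [p]. For instance
  ∂[2,6] = [6] − [2].
As a 7×21 matrix over Z this has rank 6, with invariant factors (1,1,1,1,1,1).

∂_2: C_2 → C_1 maps a triangle to the signed sum of its edges. For instance
  ∂[2,3,5] = [3,5] − [2,5] + [2,3],
  ∂[0,2,4] = [2,4] − [0,4] + [0,2].
This gives a 21×14 integer matrix of rank 13; reducing to Smith normal form yields diagonal entries (1,1,1,1,1,1,1,1,1,1,1,1,1).

From H_k ≅ ker(∂_k) / im(∂_{k+1}) we obtain:

  H_0: rank C_0 − rank ∂_1 = 7 − 6 = 1, and the invariant factors of ∂_1 are all 1, so H_0 = Z.

H_0 ≅ Z.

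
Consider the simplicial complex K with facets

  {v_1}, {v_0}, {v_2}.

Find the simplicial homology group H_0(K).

We work with the vertex ordering v_0 < v_1 < v_2. The simplices of K, each written with vertices in increasing order, are:

  0-simplices (3): [v_0], [v_1], [v_2]

Hence C_0 ≅ Z^3.

Computing H_k = (kernel of ∂_k) / (image of ∂_{k+1}):

  H_0: rank C_0 − rank ∂_1 = 3 − 0 = 3, and there is no ∂_1, so H_0 ≅ Z^3.

H_0 = Z^3.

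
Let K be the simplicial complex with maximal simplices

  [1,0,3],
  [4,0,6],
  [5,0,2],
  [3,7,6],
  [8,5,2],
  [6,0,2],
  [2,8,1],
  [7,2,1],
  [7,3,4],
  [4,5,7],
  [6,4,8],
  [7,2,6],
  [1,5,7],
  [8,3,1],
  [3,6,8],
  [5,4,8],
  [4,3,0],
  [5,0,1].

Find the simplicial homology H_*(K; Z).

Take the total order 0 < 1 < 2 < 3 < 4 < 5 < 6 < 7 < 8 on the vertex set. Then K (dimension 2) consists of the simplices:

  0-simplices (9): [0], [1], [2], [3], [4], [5], [6], [7], [8]
  1-simplices (27): (27 of them)
  2-simplices (18): [0,1,3], [0,1,5], [0,2,5], [0,2,6], [0,3,4], [0,4,6], [1,2,7], [1,2,8], [1,3,8], [1,5,7], [2,5,8], [2,6,7], [3,4,7], [3,6,7], [3,6,8], [4,5,7], [4,5,8], [4,6,8]

giving chain groups C_0 ≅ Z^9, C_1 ≅ Z^27, C_2 ≅ Z^18.

Boundary ∂_1: C_1 → C_0 maps an edge to its endpoints' difference, ∂[p,q] = q − p.
The resulting 9×27 matrix has rank 8, and its Smith normal form has invariant factors (1,1,1,1,1,1,1,1).

∂_2: C_2 → C_1 maps a triangle to the signed sum of its edges. For instance
  ∂[0,3,4] = [3,4] − [0,4] + [0,3],
  ∂[1,2,7] = [2,7] − [1,7] + [1,2].
As a 27×18 matrix over Z this has rank 18, with invariant factors (1,1,1,1,1,1,1,1,1,1,1,1,1,1,1,1,1,2).

Computing H_k = (kernel of ∂_k) / (image of ∂_{k+1}):

  H_0: rank C_0 − rank ∂_1 = 9 − 8 = 1, and the invariant factors of ∂_1 are all 1, so H_0 ≅ Z.
  H_1: rank ker ∂_1 − rank ∂_2 = (27 − 8) − 18 = 1, and ∂_2 has invariant factor 2 > 1, so H_1 ≅ Z ⊕ Z_2.
  H_2: rank ker ∂_2 − rank ∂_3 = (18 − 18) − 0 = 0, and there is no ∂_3, so H_2 ≅ 0.

As a check, the Euler characteristic is 9 − 27 + 18 = 0, which agrees with 1 − 1 + 0 = 0.
(K is a triangulation of the Klein bottle.)

H_0 ≅ Z,  H_1 ≅ Z ⊕ Z_2,  H_2 = 0.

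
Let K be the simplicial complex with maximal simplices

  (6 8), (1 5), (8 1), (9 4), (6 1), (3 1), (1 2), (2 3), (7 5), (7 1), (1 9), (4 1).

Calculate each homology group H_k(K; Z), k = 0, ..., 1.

H_0 = Z,  H_1 = Z^4.

Fix the vertex order 1 < 2 < 3 < 4 < 5 < 6 < 7 < 8 < 9 and write every simplex with vertices in increasing order. Then dim K = 1 and the simplices of K are:

  0-simplices (9): [1], [2], [3], [4], [5], [6], [7], [8], [9]
  1-simplices (12): [1,2], [1,3], [1,4], [1,5], [1,6], [1,7], [1,8], [1,9], [2,3], [4,9], [5,7], [6,8]

Hence C_0 ≅ Z^9, C_1 ≅ Z^12.

Boundary ∂_1: C_1 → C_0 maps an edge to its endpoints' difference, ∂[p,q] = q − p.
The resulting 9×12 matrix has rank 8, and its Smith normal form has invariant factors (1,1,1,1,1,1,1,1).

Reading off H_k = ker ∂_k / im ∂_{k+1}:

  H_0: rank C_0 − rank ∂_1 = 9 − 8 = 1, and the invariant factors of ∂_1 are all 1, so H_0 = Z.
  H_1: rank ker ∂_1 − rank ∂_2 = (12 − 8) − 0 = 4, and there is no ∂_2, so H_1 = Z^4.

(K is a triangulation of a wedge of 4 circles.)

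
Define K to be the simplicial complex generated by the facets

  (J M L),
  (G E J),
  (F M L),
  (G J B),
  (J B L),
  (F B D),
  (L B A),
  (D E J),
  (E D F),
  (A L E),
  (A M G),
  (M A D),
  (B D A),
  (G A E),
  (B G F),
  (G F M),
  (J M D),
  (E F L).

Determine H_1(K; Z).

H_1 ≅ Z^2.

We work with the vertex ordering A < B < D < E < F < G < J < L < M. The simplices of K, each written with vertices in increasing order, are:

  0-simplices (9): A, B, D, E, F, G, J, L, M
  1-simplices (27): AB, AD, AE, AG, AL, AM, BD, BF, BG, BJ, BL, DE, DF, DJ, DM, EF, EG, EJ, EL, FG, FL, FM, GJ, GM, JL, JM, LM
  2-simplices (18): ABD, ABL, ADM, AEG, AEL, AGM, BDF, BFG, BGJ, BJL, DEF, DEJ, DJM, EFL, EGJ, FGM, FLM, JLM

giving chain groups C_0 ≅ Z^9, C_1 ≅ Z^27, C_2 ≅ Z^18.

The boundary map ∂_1: C_1 → C_0 sends each edge [p,q] (with p < q) to q − p. For instance
  ∂BJ = J − B.
The resulting 9×27 matrix has rank 8, and its Smith normal form has invariant factors (1,1,1,1,1,1,1,1).

The boundary map ∂_2: C_2 → C_1 sends each 2-simplex [p,q,r] to [q,r] − [p,r] + [p,q]. For instance
  ∂FGM = GM − FM + FG,
  ∂ABD = BD − AD + AB.
The 27×18 boundary matrix has rank 17 and Smith normal form diag(1,1,1,1,1,1,1,1,1,1,1,1,1,1,1,1,1).

From H_k ≅ ker(∂_k) / im(∂_{k+1}) we obtain:

  H_1: rank ker ∂_1 − rank ∂_2 = (27 − 8) − 17 = 2, and the invariant factors of ∂_2 are all 1, so H_1 = Z^2.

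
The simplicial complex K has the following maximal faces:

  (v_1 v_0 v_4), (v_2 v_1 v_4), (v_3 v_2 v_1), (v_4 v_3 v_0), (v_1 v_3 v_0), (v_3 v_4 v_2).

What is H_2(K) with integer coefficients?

Take the total order v_0 < v_1 < v_2 < v_3 < v_4 on the vertex set. Then K (dimension 2) consists of the simplices:

  0-simplices (5): [v_0], [v_1], [v_2], [v_3], [v_4]
  1-simplices (9): [v_0,v_1], [v_0,v_3], [v_0,v_4], [v_1,v_2], [v_1,v_3], [v_1,v_4], [v_2,v_3], [v_2,v_4], [v_3,v_4]
  2-simplices (6): [v_0,v_1,v_3], [v_0,v_1,v_4], [v_0,v_3,v_4], [v_1,v_2,v_3], [v_1,v_2,v_4], [v_2,v_3,v_4]

so the chain groups are C_0 ≅ Z^5, C_1 ≅ Z^9, C_2 ≅ Z^6.

∂_1: C_1 → C_0 maps an edge to its endpoints' difference, ∂[p,q] = q − p. For instance
  ∂[v_0,v_4] = [v_4] − [v_0].
The 5×9 boundary matrix has rank 4 and Smith normal form diag(1,1,1,1).

The boundary map ∂_2: C_2 → C_1 acts by ∂[p,q,r] = [q,r] − [p,r] + [p,q]. For instance
  ∂[v_2,v_3,v_4] = [v_3,v_4] − [v_2,v_4] + [v_2,v_3],
  ∂[v_0,v_3,v_4] = [v_3,v_4] − [v_0,v_4] + [v_0,v_3].
The resulting 9×6 matrix has rank 5, and its Smith normal form has invariant factors (1,1,1,1,1).

Computing H_k = (kernel of ∂_k) / (image of ∂_{k+1}):

  H_2: rank ker ∂_2 − rank ∂_3 = (6 − 5) − 0 = 1, and there is no ∂_3, so H_2 = Z.

(K is a triangulation of the 2-sphere S^2.)

H_2 = Z.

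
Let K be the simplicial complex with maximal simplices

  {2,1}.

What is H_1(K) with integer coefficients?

Fix the vertex order 1 < 2 and write every simplex with vertices in increasing order. Then dim K = 1 and the simplices of K are:

  0-simplices (2): [1], [2]
  1-simplices (1): [1,2]

Hence C_0 ≅ Z^2, C_1 ≅ Z^1.

The boundary map ∂_1: C_1 → C_0 maps an edge to its endpoints' difference, ∂[p,q] = q − p.
The resulting 2×1 matrix has rank 1, and its Smith normal form has invariant factors (1).

From H_k ≅ ker(∂_k) / im(∂_{k+1}) we obtain:

  H_1: rank ker ∂_1 − rank ∂_2 = (1 − 1) − 0 = 0, and there is no ∂_2, so H_1 = 0.

H_1 ≅ 0.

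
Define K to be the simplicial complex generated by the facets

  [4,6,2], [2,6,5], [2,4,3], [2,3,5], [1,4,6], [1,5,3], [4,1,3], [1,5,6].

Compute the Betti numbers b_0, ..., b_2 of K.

Take the total order 1 < 2 < 3 < 4 < 5 < 6 on the vertex set. Then K (dimension 2) consists of the simplices:

  0-simplices (6): [1], [2], [3], [4], [5], [6]
  1-simplices (12): [1,3], [1,4], [1,5], [1,6], [2,3], [2,4], [2,5], [2,6], [3,4], [3,5], [4,6], [5,6]
  2-simplices (8): [1,3,4], [1,3,5], [1,4,6], [1,5,6], [2,3,4], [2,3,5], [2,4,6], [2,5,6]

Hence C_0 ≅ Z^6, C_1 ≅ Z^12, C_2 ≅ Z^8.

Boundary ∂_1: C_1 → C_0 is given by ∂[p,q] = [q] − [p]. For instance
  ∂[2,4] = [4] − [2].
This gives a 6×12 integer matrix of rank 5; reducing to Smith normal form yields diagonal entries (1,1,1,1,1).

The boundary map ∂_2: C_2 → C_1 sends each 2-simplex [p,q,r] to [q,r] − [p,r] + [p,q]. For instance
  ∂[1,3,4] = [3,4] − [1,4] + [1,3],
  ∂[1,4,6] = [4,6] − [1,6] + [1,4].
As a 12×8 matrix over Z this has rank 7, with invariant factors (1,1,1,1,1,1,1).

Computing H_k = (kernel of ∂_k) / (image of ∂_{k+1}):

  H_0: rank C_0 − rank ∂_1 = 6 − 5 = 1, and the invariant factors of ∂_1 are all 1, so H_0 ≅ Z.
  H_1: rank ker ∂_1 − rank ∂_2 = (12 − 5) − 7 = 0, and the invariant factors of ∂_2 are all 1, so H_1 ≅ 0.
  H_2: rank ker ∂_2 − rank ∂_3 = (8 − 7) − 0 = 1, and there is no ∂_3, so H_2 ≅ Z.

Hence the Betti numbers are b_0 = 1, b_1 = 0, b_2 = 1.

b_0 = 1, b_1 = 0, b_2 = 1.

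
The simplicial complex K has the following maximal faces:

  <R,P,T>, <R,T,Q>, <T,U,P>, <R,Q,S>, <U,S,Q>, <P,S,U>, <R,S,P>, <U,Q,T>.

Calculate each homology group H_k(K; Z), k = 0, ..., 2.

H_0 ≅ Z,  H_1 = 0,  H_2 ≅ Z.

Order the vertices as P < Q < R < S < T < U. Listing each simplex with vertices in this order, K has dimension 2 with simplices:

  0-simplices (6): P, Q, R, S, T, U
  1-simplices (12): PR, PS, PT, PU, QR, QS, QT, QU, RS, RT, SU, TU
  2-simplices (8): PRS, PRT, PSU, PTU, QRS, QRT, QSU, QTU

Hence C_0 ≅ Z^6, C_1 ≅ Z^12, C_2 ≅ Z^8.

∂_1: C_1 → C_0 maps an edge to its endpoints' difference, ∂[p,q] = q − p. For instance
  ∂RS = S − R.
The 6×12 boundary matrix has rank 5 and Smith normal form diag(1,1,1,1,1).

The boundary map ∂_2: C_2 → C_1 sends each 2-simplex [p,q,r] to [q,r] − [p,r] + [p,q]. For instance
  ∂PRT = RT − PT + PR,
  ∂QSU = SU − QU + QS.
As a 12×8 matrix over Z this has rank 7, with invariant factors (1,1,1,1,1,1,1).

Now H_k = ker ∂_k / im ∂_{k+1}, so:

  H_0: rank C_0 − rank ∂_1 = 6 − 5 = 1, and the invariant factors of ∂_1 are all 1, so H_0 = Z.
  H_1: rank ker ∂_1 − rank ∂_2 = (12 − 5) − 7 = 0, and the invariant factors of ∂_2 are all 1, so H_1 = 0.
  H_2: rank ker ∂_2 − rank ∂_3 = (8 − 7) − 0 = 1, and there is no ∂_3, so H_2 = Z.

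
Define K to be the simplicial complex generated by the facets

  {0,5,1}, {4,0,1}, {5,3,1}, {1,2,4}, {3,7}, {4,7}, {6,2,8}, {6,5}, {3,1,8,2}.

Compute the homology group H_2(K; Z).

We work with the vertex ordering 0 < 1 < 2 < 3 < 4 < 5 < 6 < 7 < 8. The simplices of K, each written with vertices in increasing order, are:

  0-simplices (9): [0], [1], [2], [3], [4], [5], [6], [7], [8]
  1-simplices (18): [0,1], [0,4], [0,5], [1,2], [1,3], [1,4], [1,5], [1,8], [2,3], [2,4], [2,6], [2,8], [3,5], [3,7], [3,8], [4,7], [5,6], [6,8]
  2-simplices (9): [0,1,4], [0,1,5], [1,2,3], [1,2,4], [1,2,8], [1,3,5], [1,3,8], [2,3,8], [2,6,8]
  3-simplices (1): [1,2,3,8]

Hence C_0 ≅ Z^9, C_1 ≅ Z^18, C_2 ≅ Z^9, C_3 ≅ Z^1.

Boundary ∂_1: C_1 → C_0 sends each edge [p,q] (with p < q) to q − p. For instance
  ∂[3,8] = [8] − [3].
As a 9×18 matrix over Z this has rank 8, with invariant factors (1,1,1,1,1,1,1,1).

∂_2: C_2 → C_1 sends each 2-simplex [p,q,r] to [q,r] − [p,r] + [p,q]. For instance
  ∂[1,2,3] = [2,3] − [1,3] + [1,2],
  ∂[0,1,5] = [1,5] − [0,5] + [0,1].
This gives a 18×9 integer matrix of rank 8; reducing to Smith normal form yields diagonal entries (1,1,1,1,1,1,1,1).

∂_3: C_3 → C_2 sends each 3-simplex σ to the alternating sum Σ_i (−1)^i (σ with its i-th vertex removed). For instance
  ∂[1,2,3,8] = [2,3,8] − [1,3,8] + [1,2,8] − [1,2,3].
The 9×1 boundary matrix has rank 1 and Smith normal form diag(1).

Computing H_k = (kernel of ∂_k) / (image of ∂_{k+1}):

  H_2: rank ker ∂_2 − rank ∂_3 = (9 − 8) − 1 = 0, and the invariant factors of ∂_3 are all 1, so H_2 ≅ 0.

H_2 = 0.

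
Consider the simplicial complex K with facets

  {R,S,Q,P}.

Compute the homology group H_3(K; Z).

H_3 = 0.

K has 4 vertices, 6 edges, 4 triangles, 1 3-simplex.
rank ∂_3 = 1, rank ∂_4 = 0 ⇒ b_3 = 1 − 1 − 0 = 0. So H_3 = 0.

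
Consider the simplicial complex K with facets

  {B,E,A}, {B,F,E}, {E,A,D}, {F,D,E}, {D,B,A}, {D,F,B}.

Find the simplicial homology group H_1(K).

Take the total order A < B < D < E < F on the vertex set. Then K (dimension 2) consists of the simplices:

  0-simplices (5): A, B, D, E, F
  1-simplices (9): AB, AD, AE, BD, BE, BF, DE, DF, EF
  2-simplices (6): ABD, ABE, ADE, BDF, BEF, DEF

giving chain groups C_0 ≅ Z^5, C_1 ≅ Z^9, C_2 ≅ Z^6.

∂_1: C_1 → C_0 maps an edge to its endpoints' difference, ∂[p,q] = q − p.
This gives a 5×9 integer matrix of rank 4; reducing to Smith normal form yields diagonal entries (1,1,1,1).

∂_2: C_2 → C_1 maps a triangle to the signed sum of its edges. For instance
  ∂BDF = DF − BF + BD,
  ∂BEF = EF − BF + BE.
This gives a 9×6 integer matrix of rank 5; reducing to Smith normal form yields diagonal entries (1,1,1,1,1).

Computing H_k = (kernel of ∂_k) / (image of ∂_{k+1}):

  H_1: rank ker ∂_1 − rank ∂_2 = (9 − 4) − 5 = 0, and the invariant factors of ∂_2 are all 1, so H_1 = 0.

H_1 = 0.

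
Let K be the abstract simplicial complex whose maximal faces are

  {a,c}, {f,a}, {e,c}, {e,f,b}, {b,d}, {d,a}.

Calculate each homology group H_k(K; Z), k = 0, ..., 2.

H_0 = Z,  H_1 = Z^2,  H_2 = 0.

We work with the vertex ordering a < b < c < d < e < f. The simplices of K, each written with vertices in increasing order, are:

  0-simplices (6): a, b, c, d, e, f
  1-simplices (8): ac, ad, af, bd, be, bf, ce, ef
  2-simplices (1): bef

Hence C_0 ≅ Z^6, C_1 ≅ Z^8, C_2 ≅ Z^1.

Boundary ∂_1: C_1 → C_0 maps an edge to its endpoints' difference, ∂[p,q] = q − p. For instance
  ∂bf = f − b.
As a 6×8 matrix over Z this has rank 5, with invariant factors (1,1,1,1,1).

Boundary ∂_2: C_2 → C_1 acts by ∂[p,q,r] = [q,r] − [p,r] + [p,q]. For instance
  ∂bef = ef − bf + be.
This gives a 8×1 integer matrix of rank 1; reducing to Smith normal form yields diagonal entries (1).

From H_k ≅ ker(∂_k) / im(∂_{k+1}) we obtain:

  H_0: rank C_0 − rank ∂_1 = 6 − 5 = 1, and the invariant factors of ∂_1 are all 1, so H_0 = Z.
  H_1: rank ker ∂_1 − rank ∂_2 = (8 − 5) − 1 = 2, and the invariant factors of ∂_2 are all 1, so H_1 = Z^2.
  H_2: rank ker ∂_2 − rank ∂_3 = (1 − 1) − 0 = 0, and there is no ∂_3, so H_2 = 0.

As a check, the Euler characteristic is 6 − 8 + 1 = -1, which agrees with 1 − 2 + 0 = -1.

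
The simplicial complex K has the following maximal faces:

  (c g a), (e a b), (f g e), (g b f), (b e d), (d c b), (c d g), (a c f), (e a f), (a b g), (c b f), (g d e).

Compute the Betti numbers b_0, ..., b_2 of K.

b_0 = 1, b_1 = 0, b_2 = 0.

Fix the vertex order a < b < c < d < e < f < g and write every simplex with vertices in increasing order. Then dim K = 2 and the simplices of K are:

  0-simplices (7): a, b, c, d, e, f, g
  1-simplices (18): ab, ac, ae, af, ag, bc, bd, be, bf, bg, cd, cf, cg, de, dg, ef, eg, fg
  2-simplices (12): abe, abg, acf, acg, aef, bcd, bcf, bde, bfg, cdg, deg, efg

so the chain groups are C_0 ≅ Z^7, C_1 ≅ Z^18, C_2 ≅ Z^12.

The boundary map ∂_1: C_1 → C_0 is given by ∂[p,q] = [q] − [p].
This gives a 7×18 integer matrix of rank 6; reducing to Smith normal form yields diagonal entries (1,1,1,1,1,1).

∂_2: C_2 → C_1 sends each 2-simplex [p,q,r] to [q,r] − [p,r] + [p,q]. For instance
  ∂aef = ef − af + ae,
  ∂bfg = fg − bg + bf.
As a 18×12 matrix over Z this has rank 12, with invariant factors (1,1,1,1,1,1,1,1,1,1,1,2).

Reading off H_k = ker ∂_k / im ∂_{k+1}:

  H_0: rank C_0 − rank ∂_1 = 7 − 6 = 1, and the invariant factors of ∂_1 are all 1, so H_0 = Z.
  H_1: rank ker ∂_1 − rank ∂_2 = (18 − 6) − 12 = 0, and ∂_2 has invariant factor 2 > 1, so H_1 = Z/2.
  H_2: rank ker ∂_2 − rank ∂_3 = (12 − 12) − 0 = 0, and there is no ∂_3, so H_2 = 0.

Hence the Betti numbers are b_0 = 1, b_1 = 0, b_2 = 0.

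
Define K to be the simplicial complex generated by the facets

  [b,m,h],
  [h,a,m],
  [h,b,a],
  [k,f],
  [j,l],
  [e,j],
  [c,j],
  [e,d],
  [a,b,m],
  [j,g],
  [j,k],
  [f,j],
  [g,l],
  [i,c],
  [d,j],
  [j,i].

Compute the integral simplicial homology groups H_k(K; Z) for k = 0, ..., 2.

Order the vertices as a < b < c < d < e < f < g < h < i < j < k < l < m. Listing each simplex with vertices in this order, K has dimension 2 with simplices:

  0-simplices (13): a, b, c, d, e, f, g, h, i, j, k, l, m
  1-simplices (18): ab, ah, am, bh, bm, ci, cj, de, dj, ej, fj, fk, gj, gl, hm, ij, jk, jl
  2-simplices (4): abh, abm, ahm, bhm

giving chain groups C_0 ≅ Z^13, C_1 ≅ Z^18, C_2 ≅ Z^4.

Boundary ∂_1: C_1 → C_0 sends each edge [p,q] (with p < q) to q − p. For instance
  ∂ah = h − a.
This gives a 13×18 integer matrix of rank 11; reducing to Smith normal form yields diagonal entries (1,1,1,1,1,1,1,1,1,1,1).

∂_2: C_2 → C_1 acts by ∂[p,q,r] = [q,r] − [p,r] + [p,q]. For instance
  ∂bhm = hm − bm + bh,
  ∂ahm = hm − am + ah.
The resulting 18×4 matrix has rank 3, and its Smith normal form has invariant factors (1,1,1).

Reading off H_k = ker ∂_k / im ∂_{k+1}:

  H_0: rank C_0 − rank ∂_1 = 13 − 11 = 2, and the invariant factors of ∂_1 are all 1, so H_0 ≅ Z^2.
  H_1: rank ker ∂_1 − rank ∂_2 = (18 − 11) − 3 = 4, and the invariant factors of ∂_2 are all 1, so H_1 ≅ Z^4.
  H_2: rank ker ∂_2 − rank ∂_3 = (4 − 3) − 0 = 1, and there is no ∂_3, so H_2 ≅ Z.

(K is a triangulation of the disjoint union of a wedge of 4 circles and the 2-sphere S^2.)

H_0 = Z^2,  H_1 = Z^4,  H_2 = Z.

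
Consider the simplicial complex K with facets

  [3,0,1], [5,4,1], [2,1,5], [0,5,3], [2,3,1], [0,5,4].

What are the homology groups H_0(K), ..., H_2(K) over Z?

H_0 = Z,  H_1 = Z,  H_2 = 0.

K has 6 vertices, 12 edges, 6 triangles.
rank ∂_0 = 0, rank ∂_1 = 5 ⇒ b_0 = 6 − 0 − 5 = 1; all invariant factors of ∂_1 are 1 so no torsion. So H_0 ≅ Z.
rank ∂_1 = 5, rank ∂_2 = 6 ⇒ b_1 = 12 − 5 − 6 = 1; all invariant factors of ∂_2 are 1 so no torsion. So H_1 ≅ Z.
rank ∂_2 = 6, rank ∂_3 = 0 ⇒ b_2 = 6 − 6 − 0 = 0. So H_2 ≅ 0.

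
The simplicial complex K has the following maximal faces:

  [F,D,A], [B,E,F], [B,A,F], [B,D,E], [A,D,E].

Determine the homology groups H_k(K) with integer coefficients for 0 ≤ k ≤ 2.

Fix the vertex order A < B < D < E < F and write every simplex with vertices in increasing order. Then dim K = 2 and the simplices of K are:

  0-simplices (5): A, B, D, E, F
  1-simplices (10): AB, AD, AE, AF, BD, BE, BF, DE, DF, EF
  2-simplices (5): ABF, ADE, ADF, BDE, BEF

giving chain groups C_0 ≅ Z^5, C_1 ≅ Z^10, C_2 ≅ Z^5.

Boundary ∂_1: C_1 → C_0 sends each edge [p,q] (with p < q) to q − p.
As a 5×10 matrix over Z this has rank 4, with invariant factors (1,1,1,1).

∂_2: C_2 → C_1 acts by ∂[p,q,r] = [q,r] − [p,r] + [p,q]. For instance
  ∂BEF = EF − BF + BE,
  ∂ADF = DF − AF + AD.
The 10×5 boundary matrix has rank 5 and Smith normal form diag(1,1,1,1,1).

From H_k ≅ ker(∂_k) / im(∂_{k+1}) we obtain:

  H_0: rank C_0 − rank ∂_1 = 5 − 4 = 1, and the invariant factors of ∂_1 are all 1, so H_0 = Z.
  H_1: rank ker ∂_1 − rank ∂_2 = (10 − 4) − 5 = 1, and the invariant factors of ∂_2 are all 1, so H_1 = Z.
  H_2: rank ker ∂_2 − rank ∂_3 = (5 − 5) − 0 = 0, and there is no ∂_3, so H_2 = 0.

(K is a triangulation of the Möbius band.)

H_0 ≅ Z,  H_1 ≅ Z,  H_2 = 0.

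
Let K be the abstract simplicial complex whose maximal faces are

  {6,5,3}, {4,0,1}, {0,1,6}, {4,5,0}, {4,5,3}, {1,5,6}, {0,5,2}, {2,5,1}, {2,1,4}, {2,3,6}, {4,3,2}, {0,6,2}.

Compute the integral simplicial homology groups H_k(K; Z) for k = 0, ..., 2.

Take the total order 0 < 1 < 2 < 3 < 4 < 5 < 6 on the vertex set. Then K (dimension 2) consists of the simplices:

  0-simplices (7): [0], [1], [2], [3], [4], [5], [6]
  1-simplices (18): [0,1], [0,2], [0,4], [0,5], [0,6], [1,2], [1,4], [1,5], [1,6], [2,3], [2,4], [2,5], [2,6], [3,4], [3,5], [3,6], [4,5], [5,6]
  2-simplices (12): [0,1,4], [0,1,6], [0,2,5], [0,2,6], [0,4,5], [1,2,4], [1,2,5], [1,5,6], [2,3,4], [2,3,6], [3,4,5], [3,5,6]

Hence C_0 ≅ Z^7, C_1 ≅ Z^18, C_2 ≅ Z^12.

The boundary map ∂_1: C_1 → C_0 maps an edge to its endpoints' difference, ∂[p,q] = q − p.
As a 7×18 matrix over Z this has rank 6, with invariant factors (1,1,1,1,1,1).

∂_2: C_2 → C_1 acts by ∂[p,q,r] = [q,r] − [p,r] + [p,q]. For instance
  ∂[0,1,4] = [1,4] − [0,4] + [0,1],
  ∂[0,2,5] = [2,5] − [0,5] + [0,2].
As a 18×12 matrix over Z this has rank 12, with invariant factors (1,1,1,1,1,1,1,1,1,1,1,2).

Now H_k = ker ∂_k / im ∂_{k+1}, so:

  H_0: rank C_0 − rank ∂_1 = 7 − 6 = 1, and the invariant factors of ∂_1 are all 1, so H_0 ≅ Z.
  H_1: rank ker ∂_1 − rank ∂_2 = (18 − 6) − 12 = 0, and ∂_2 has invariant factor 2 > 1, so H_1 ≅ Z/2.
  H_2: rank ker ∂_2 − rank ∂_3 = (12 − 12) − 0 = 0, and there is no ∂_3, so H_2 ≅ 0.

H_0 ≅ Z,  H_1 ≅ Z/2,  H_2 = 0.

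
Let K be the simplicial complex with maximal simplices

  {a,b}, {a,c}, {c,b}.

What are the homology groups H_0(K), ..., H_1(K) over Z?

We work with the vertex ordering a < b < c. The simplices of K, each written with vertices in increasing order, are:

  0-simplices (3): a, b, c
  1-simplices (3): ab, ac, bc

giving chain groups C_0 ≅ Z^3, C_1 ≅ Z^3.

∂_1: C_1 → C_0 maps an edge to its endpoints' difference, ∂[p,q] = q − p. For instance
  ∂bc = c − b.
The 3×3 boundary matrix has rank 2 and Smith normal form diag(1,1).

Computing H_k = (kernel of ∂_k) / (image of ∂_{k+1}):

  H_0: rank C_0 − rank ∂_1 = 3 − 2 = 1, and the invariant factors of ∂_1 are all 1, so H_0 ≅ Z.
  H_1: rank ker ∂_1 − rank ∂_2 = (3 − 2) − 0 = 1, and there is no ∂_2, so H_1 ≅ Z.

(K is a triangulation of the circle S^1.)

H_0 = Z,  H_1 = Z.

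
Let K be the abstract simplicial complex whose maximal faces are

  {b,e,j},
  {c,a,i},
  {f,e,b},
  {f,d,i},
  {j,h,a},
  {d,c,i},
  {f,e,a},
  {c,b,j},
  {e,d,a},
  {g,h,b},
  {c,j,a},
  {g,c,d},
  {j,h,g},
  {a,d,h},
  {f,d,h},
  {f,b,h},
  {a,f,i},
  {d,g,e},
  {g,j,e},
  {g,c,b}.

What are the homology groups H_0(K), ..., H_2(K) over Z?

K has 10 vertices, 30 edges, 20 triangles.
rank ∂_0 = 0, rank ∂_1 = 9 ⇒ b_0 = 10 − 0 − 9 = 1; all invariant factors of ∂_1 are 1 so no torsion. So H_0 ≅ Z.
rank ∂_1 = 9, rank ∂_2 = 20 ⇒ b_1 = 30 − 9 − 20 = 1; ∂_2 has invariant factor(s) [2] giving torsion. So H_1 ≅ Z × Z/2.
rank ∂_2 = 20, rank ∂_3 = 0 ⇒ b_2 = 20 − 20 − 0 = 0. So H_2 ≅ 0.

H_0 = Z,  H_1 = Z × Z/2,  H_2 = 0.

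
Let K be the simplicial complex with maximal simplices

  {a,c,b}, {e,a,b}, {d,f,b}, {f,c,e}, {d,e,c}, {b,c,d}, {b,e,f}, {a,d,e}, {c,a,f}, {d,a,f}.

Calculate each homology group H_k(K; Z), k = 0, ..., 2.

H_0 ≅ Z,  H_1 ≅ Z/2,  H_2 = 0.

We work with the vertex ordering a < b < c < d < e < f. The simplices of K, each written with vertices in increasing order, are:

  0-simplices (6): a, b, c, d, e, f
  1-simplices (15): ab, ac, ad, ae, af, bc, bd, be, bf, cd, ce, cf, de, df, ef
  2-simplices (10): abc, abe, acf, ade, adf, bcd, bdf, bef, cde, cef

so the chain groups are C_0 ≅ Z^6, C_1 ≅ Z^15, C_2 ≅ Z^10.

∂_1: C_1 → C_0 is given by ∂[p,q] = [q] − [p].
This gives a 6×15 integer matrix of rank 5; reducing to Smith normal form yields diagonal entries (1,1,1,1,1).

Boundary ∂_2: C_2 → C_1 maps a triangle to the signed sum of its edges. For instance
  ∂abc = bc − ac + ab,
  ∂ade = de − ae + ad.
The 15×10 boundary matrix has rank 10 and Smith normal form diag(1,1,1,1,1,1,1,1,1,2).

Now H_k = ker ∂_k / im ∂_{k+1}, so:

  H_0: rank C_0 − rank ∂_1 = 6 − 5 = 1, and the invariant factors of ∂_1 are all 1, so H_0 ≅ Z.
  H_1: rank ker ∂_1 − rank ∂_2 = (15 − 5) − 10 = 0, and ∂_2 has invariant factor 2 > 1, so H_1 ≅ Z/2.
  H_2: rank ker ∂_2 − rank ∂_3 = (10 − 10) − 0 = 0, and there is no ∂_3, so H_2 ≅ 0.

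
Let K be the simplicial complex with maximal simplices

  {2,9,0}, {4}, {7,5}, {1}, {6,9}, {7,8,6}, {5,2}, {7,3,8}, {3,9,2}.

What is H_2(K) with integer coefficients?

We work with the vertex ordering 0 < 1 < 2 < 3 < 4 < 5 < 6 < 7 < 8 < 9. The simplices of K, each written with vertices in increasing order, are:

  0-simplices (10): [0], [1], [2], [3], [4], [5], [6], [7], [8], [9]
  1-simplices (13): [0,2], [0,9], [2,3], [2,5], [2,9], [3,7], [3,8], [3,9], [5,7], [6,7], [6,8], [6,9], [7,8]
  2-simplices (4): [0,2,9], [2,3,9], [3,7,8], [6,7,8]

so the chain groups are C_0 ≅ Z^10, C_1 ≅ Z^13, C_2 ≅ Z^4.

Boundary ∂_1: C_1 → C_0 maps an edge to its endpoints' difference, ∂[p,q] = q − p.
This gives a 10×13 integer matrix of rank 7; reducing to Smith normal form yields diagonal entries (1,1,1,1,1,1,1).

The boundary map ∂_2: C_2 → C_1 maps a triangle to the signed sum of its edges. For instance
  ∂[2,3,9] = [3,9] − [2,9] + [2,3],
  ∂[3,7,8] = [7,8] − [3,8] + [3,7].
As a 13×4 matrix over Z this has rank 4, with invariant factors (1,1,1,1).

Now H_k = ker ∂_k / im ∂_{k+1}, so:

  H_2: rank ker ∂_2 − rank ∂_3 = (4 − 4) − 0 = 0, and there is no ∂_3, so H_2 ≅ 0.

H_2 ≅ 0.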